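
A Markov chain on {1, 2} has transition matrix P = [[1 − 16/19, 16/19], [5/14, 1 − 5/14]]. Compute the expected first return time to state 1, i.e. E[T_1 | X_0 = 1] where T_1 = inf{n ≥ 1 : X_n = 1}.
E[T_1 | X_0 = 1] = 1/π_1 = 319/95

For an irreducible recurrent Markov chain with stationary distribution π, E[T_i | X_0 = i] = 1/π_i (Kac's formula). Here π_1 = (5/14)/(16/19 + 5/14) = (5/14)/(319/266) = 95/319, so E[T_1 | X_0 = 1] = 1/π_1 = (16/19 + 5/14)/(5/14) = (319/266)/(5/14) = 319/95.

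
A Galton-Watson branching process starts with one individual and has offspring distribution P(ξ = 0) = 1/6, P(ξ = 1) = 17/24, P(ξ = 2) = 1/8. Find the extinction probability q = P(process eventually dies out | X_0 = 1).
q = 1

Mean offspring μ = 0·1/6 + 1·17/24 + 2·1/8 = 23/24 ≤ 1. For μ ≤ 1 with offspring not concentrated at 1, the Galton-Watson process goes extinct almost surely, so q = 1.
(Algebraic check: The pgf is f(s) = 1/6 + 17/24·s + 1/8·s². The extinction probability q is the smallest fixed point of f in [0, 1]. Setting s = f(s):
  1/8·s² + (17/24 − 1)·s + 1/6 = 0
  1/8·s² − (1/6 + 1/8)·s + 1/6 = 0
which factors as (s − 1)·(1/8·s − 1/6) = 0, giving roots s = 1 and s = (1/6)/(1/8) = 4/3. Since 4/3 ≥ 1, the smallest root in [0, 1] is s = 1.)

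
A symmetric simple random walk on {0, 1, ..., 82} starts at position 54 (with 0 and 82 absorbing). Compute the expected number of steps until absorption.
E[τ | X_0 = 54] = 1512

Let v_k = E[τ | X_0 = k]. Boundary: v_0 = v_82 = 0. Recurrence: v_k = 1 + (v_{k-1} + v_{k+1})/2 for 1 ≤ k ≤ 81. The particular solution to v_k − (v_{k-1} + v_{k+1})/2 = 1 is v_k = −k^2. Adding homogeneous solution A + B k and matching boundaries gives v_k = k (82 − k). Substituting k = 54: v_54 = 54 · 28 = 1512.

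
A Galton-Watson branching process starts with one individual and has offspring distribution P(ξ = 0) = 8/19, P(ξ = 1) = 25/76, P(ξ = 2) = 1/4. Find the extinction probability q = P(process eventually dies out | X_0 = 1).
q = 1

Mean offspring μ = 0·8/19 + 1·25/76 + 2·1/4 = 63/76 ≤ 1. For μ ≤ 1 with offspring not concentrated at 1, the Galton-Watson process goes extinct almost surely, so q = 1.
(Algebraic check: The pgf is f(s) = 8/19 + 25/76·s + 1/4·s². The extinction probability q is the smallest fixed point of f in [0, 1]. Setting s = f(s):
  1/4·s² + (25/76 − 1)·s + 8/19 = 0
  1/4·s² − (8/19 + 1/4)·s + 8/19 = 0
which factors as (s − 1)·(1/4·s − 8/19) = 0, giving roots s = 1 and s = (8/19)/(1/4) = 32/19. Since 32/19 ≥ 1, the smallest root in [0, 1] is s = 1.)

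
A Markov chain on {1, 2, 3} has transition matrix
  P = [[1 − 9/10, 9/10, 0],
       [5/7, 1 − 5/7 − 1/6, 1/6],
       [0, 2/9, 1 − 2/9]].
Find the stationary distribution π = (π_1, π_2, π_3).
π = (200/641, 252/641, 189/641)

This is a birth-death chain on three states, which satisfies detailed balance: π_1 · P_{12} = π_2 · P_{21} and π_2 · P_{23} = π_3 · P_{32}.
From π_1 · 9/10 = π_2 · 5/7: π_2/π_1 = (9/10)/(5/7) = 63/50.
From π_2 · 1/6 = π_3 · 2/9: π_3/π_2 = (1/6)/(2/9) = 3/4.
Take π_1 proportional to 1; then unnormalized π = (1, 63/50, 189/200). Normalize by dividing by the sum 641/200:
  π = (200/641, 252/641, 189/641).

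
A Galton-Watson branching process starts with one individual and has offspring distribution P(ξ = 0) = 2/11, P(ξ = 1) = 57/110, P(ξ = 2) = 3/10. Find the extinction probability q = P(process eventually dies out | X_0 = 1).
q = 20/33

The pgf is f(s) = 2/11 + 57/110·s + 3/10·s². The extinction probability q is the smallest fixed point of f in [0, 1]. Setting s = f(s):
  3/10·s² + (57/110 − 1)·s + 2/11 = 0
  3/10·s² − (2/11 + 3/10)·s + 2/11 = 0
which factors as (s − 1)·(3/10·s − 2/11) = 0, giving roots s = 1 and s = (2/11)/(3/10) = 20/33.
Mean offspring μ = 57/110 + 2·3/10 = 123/110 > 1 (supercritical), so q < 1. The extinction probability is the smaller root: q = (2/11)/(3/10) = 20/33.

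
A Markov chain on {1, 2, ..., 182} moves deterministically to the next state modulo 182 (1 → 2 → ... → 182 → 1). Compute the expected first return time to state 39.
E[T_39 | X_0 = 39] = 182

The chain cycles deterministically, so starting at state 39 it returns in exactly 182 steps. Equivalently, the stationary distribution is uniform π_j = 1/182 for every state j, so by Kac's formula E[T_39] = 1/π_39 = 182.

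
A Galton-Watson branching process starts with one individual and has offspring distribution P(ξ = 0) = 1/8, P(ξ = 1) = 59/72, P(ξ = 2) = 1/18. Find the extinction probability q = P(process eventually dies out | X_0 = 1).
q = 1

Mean offspring μ = 0·1/8 + 1·59/72 + 2·1/18 = 67/72 ≤ 1. For μ ≤ 1 with offspring not concentrated at 1, the Galton-Watson process goes extinct almost surely, so q = 1.
(Algebraic check: The pgf is f(s) = 1/8 + 59/72·s + 1/18·s². The extinction probability q is the smallest fixed point of f in [0, 1]. Setting s = f(s):
  1/18·s² + (59/72 − 1)·s + 1/8 = 0
  1/18·s² − (1/8 + 1/18)·s + 1/8 = 0
which factors as (s − 1)·(1/18·s − 1/8) = 0, giving roots s = 1 and s = (1/8)/(1/18) = 9/4. Since 9/4 ≥ 1, the smallest root in [0, 1] is s = 1.)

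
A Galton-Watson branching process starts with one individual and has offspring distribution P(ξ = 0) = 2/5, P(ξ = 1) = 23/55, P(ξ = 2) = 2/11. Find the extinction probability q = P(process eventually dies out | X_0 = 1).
q = 1

Mean offspring μ = 0·2/5 + 1·23/55 + 2·2/11 = 43/55 ≤ 1. For μ ≤ 1 with offspring not concentrated at 1, the Galton-Watson process goes extinct almost surely, so q = 1.
(Algebraic check: The pgf is f(s) = 2/5 + 23/55·s + 2/11·s². The extinction probability q is the smallest fixed point of f in [0, 1]. Setting s = f(s):
  2/11·s² + (23/55 − 1)·s + 2/5 = 0
  2/11·s² − (2/5 + 2/11)·s + 2/5 = 0
which factors as (s − 1)·(2/11·s − 2/5) = 0, giving roots s = 1 and s = (2/5)/(2/11) = 11/5. Since 11/5 ≥ 1, the smallest root in [0, 1] is s = 1.)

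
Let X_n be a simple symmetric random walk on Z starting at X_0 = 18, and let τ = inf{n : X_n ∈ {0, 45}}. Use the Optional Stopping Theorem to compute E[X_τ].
E[X_τ] = 18

X_n is a martingale and τ is a bounded-mean stopping time (indeed τ is finite a.s. with bounded expectation since the walk is in a bounded region). By the OST, E[X_τ] = E[X_0] = 18. Equivalently: E[X_τ] = 45 · P(hit 45 first) + 0 · P(hit 0 first) = 45 · (18/45) = 18.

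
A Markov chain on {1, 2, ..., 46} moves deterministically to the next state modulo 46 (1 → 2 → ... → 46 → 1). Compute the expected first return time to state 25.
E[T_25 | X_0 = 25] = 46

The chain cycles deterministically, so starting at state 25 it returns in exactly 46 steps. Equivalently, the stationary distribution is uniform π_j = 1/46 for every state j, so by Kac's formula E[T_25] = 1/π_25 = 46.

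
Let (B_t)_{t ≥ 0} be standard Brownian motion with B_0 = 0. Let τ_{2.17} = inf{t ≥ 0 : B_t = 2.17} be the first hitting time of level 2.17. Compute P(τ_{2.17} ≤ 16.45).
P(τ_{2.17} ≤ 16.45) = 2(1 − Φ(2.17/√16.45)) = 2(1 − Φ(0.5350)) ≈ 0.5926

By the reflection principle for standard BM, P(τ_b ≤ t) = 2 · P(B_t ≥ b). Since B_t ~ N(0, t), P(B_t ≥ 2.17) = 1 − Φ(2.17/√t) = 1 − Φ(2.17/√16.45) = 1 − Φ(0.5350) ≈ 0.29632. Doubling: P(τ_{2.17} ≤ 16.45) ≈ 2 · 0.29632 = 0.59264 ≈ 0.5926.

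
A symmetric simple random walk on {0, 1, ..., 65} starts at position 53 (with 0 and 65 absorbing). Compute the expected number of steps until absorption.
E[τ | X_0 = 53] = 636

Let v_k = E[τ | X_0 = k]. Boundary: v_0 = v_65 = 0. Recurrence: v_k = 1 + (v_{k-1} + v_{k+1})/2 for 1 ≤ k ≤ 64. The particular solution to v_k − (v_{k-1} + v_{k+1})/2 = 1 is v_k = −k^2. Adding homogeneous solution A + B k and matching boundaries gives v_k = k (65 − k). Substituting k = 53: v_53 = 53 · 12 = 636.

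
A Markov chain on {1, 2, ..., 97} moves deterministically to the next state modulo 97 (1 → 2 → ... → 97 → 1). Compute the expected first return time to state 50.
E[T_50 | X_0 = 50] = 97

The chain cycles deterministically, so starting at state 50 it returns in exactly 97 steps. Equivalently, the stationary distribution is uniform π_j = 1/97 for every state j, so by Kac's formula E[T_50] = 1/π_50 = 97.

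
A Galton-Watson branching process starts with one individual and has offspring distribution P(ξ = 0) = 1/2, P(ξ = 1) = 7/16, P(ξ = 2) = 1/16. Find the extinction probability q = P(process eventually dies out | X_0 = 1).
q = 1

Mean offspring μ = 0·1/2 + 1·7/16 + 2·1/16 = 9/16 ≤ 1. For μ ≤ 1 with offspring not concentrated at 1, the Galton-Watson process goes extinct almost surely, so q = 1.
(Algebraic check: The pgf is f(s) = 1/2 + 7/16·s + 1/16·s². The extinction probability q is the smallest fixed point of f in [0, 1]. Setting s = f(s):
  1/16·s² + (7/16 − 1)·s + 1/2 = 0
  1/16·s² − (1/2 + 1/16)·s + 1/2 = 0
which factors as (s − 1)·(1/16·s − 1/2) = 0, giving roots s = 1 and s = (1/2)/(1/16) = 8. Since 8 ≥ 1, the smallest root in [0, 1] is s = 1.)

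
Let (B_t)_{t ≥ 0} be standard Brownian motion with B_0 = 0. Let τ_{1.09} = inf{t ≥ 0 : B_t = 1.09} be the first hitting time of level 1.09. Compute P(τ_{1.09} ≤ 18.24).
P(τ_{1.09} ≤ 18.24) = 2(1 − Φ(1.09/√18.24)) = 2(1 − Φ(0.2552)) ≈ 0.7986

By the reflection principle for standard BM, P(τ_b ≤ t) = 2 · P(B_t ≥ b). Since B_t ~ N(0, t), P(B_t ≥ 1.09) = 1 − Φ(1.09/√t) = 1 − Φ(1.09/√18.24) = 1 − Φ(0.2552) ≈ 0.39928. Doubling: P(τ_{1.09} ≤ 18.24) ≈ 2 · 0.39928 = 0.79856 ≈ 0.7986.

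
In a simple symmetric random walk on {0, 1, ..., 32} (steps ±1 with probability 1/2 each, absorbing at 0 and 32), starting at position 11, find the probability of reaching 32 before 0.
P(hit 32 before 0) = 11/32

Let u_k = P(hit 32 before 0 | start at k). Then u_0 = 0, u_32 = 1, and u_k = u_{k-1}/2 + u_{k+1}/2 for 1 ≤ k ≤ 31. This harmonic recurrence is solved by u_k = k/32, giving u_11 = 11/32.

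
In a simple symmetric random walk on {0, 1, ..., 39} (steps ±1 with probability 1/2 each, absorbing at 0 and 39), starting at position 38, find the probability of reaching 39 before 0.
P(hit 39 before 0) = 38/39

Let u_k = P(hit 39 before 0 | start at k). Then u_0 = 0, u_39 = 1, and u_k = u_{k-1}/2 + u_{k+1}/2 for 1 ≤ k ≤ 38. This harmonic recurrence is solved by u_k = k/39, giving u_38 = 38/39.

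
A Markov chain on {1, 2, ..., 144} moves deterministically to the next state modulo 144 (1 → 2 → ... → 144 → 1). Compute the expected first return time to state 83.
E[T_83 | X_0 = 83] = 144

The chain cycles deterministically, so starting at state 83 it returns in exactly 144 steps. Equivalently, the stationary distribution is uniform π_j = 1/144 for every state j, so by Kac's formula E[T_83] = 1/π_83 = 144.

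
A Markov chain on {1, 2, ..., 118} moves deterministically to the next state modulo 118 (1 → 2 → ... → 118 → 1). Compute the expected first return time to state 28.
E[T_28 | X_0 = 28] = 118

The chain cycles deterministically, so starting at state 28 it returns in exactly 118 steps. Equivalently, the stationary distribution is uniform π_j = 1/118 for every state j, so by Kac's formula E[T_28] = 1/π_28 = 118.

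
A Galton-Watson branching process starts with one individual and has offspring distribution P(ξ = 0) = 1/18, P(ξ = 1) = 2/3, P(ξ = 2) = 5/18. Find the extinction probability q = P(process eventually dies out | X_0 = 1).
q = 1/5

The pgf is f(s) = 1/18 + 2/3·s + 5/18·s². The extinction probability q is the smallest fixed point of f in [0, 1]. Setting s = f(s):
  5/18·s² + (2/3 − 1)·s + 1/18 = 0
  5/18·s² − (1/18 + 5/18)·s + 1/18 = 0
which factors as (s − 1)·(5/18·s − 1/18) = 0, giving roots s = 1 and s = (1/18)/(5/18) = 1/5.
Mean offspring μ = 2/3 + 2·5/18 = 11/9 > 1 (supercritical), so q < 1. The extinction probability is the smaller root: q = (1/18)/(5/18) = 1/5.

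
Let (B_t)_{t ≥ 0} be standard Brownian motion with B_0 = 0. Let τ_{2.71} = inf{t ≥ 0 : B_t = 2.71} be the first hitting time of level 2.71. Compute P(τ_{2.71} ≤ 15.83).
P(τ_{2.71} ≤ 15.83) = 2(1 − Φ(2.71/√15.83)) = 2(1 − Φ(0.6811)) ≈ 0.4958

By the reflection principle for standard BM, P(τ_b ≤ t) = 2 · P(B_t ≥ b). Since B_t ~ N(0, t), P(B_t ≥ 2.71) = 1 − Φ(2.71/√t) = 1 − Φ(2.71/√15.83) = 1 − Φ(0.6811) ≈ 0.24790. Doubling: P(τ_{2.71} ≤ 15.83) ≈ 2 · 0.24790 = 0.49580 ≈ 0.4958.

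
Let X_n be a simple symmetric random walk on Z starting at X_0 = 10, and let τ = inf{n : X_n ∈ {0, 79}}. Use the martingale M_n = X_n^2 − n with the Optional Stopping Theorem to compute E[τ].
E[τ] = 690

M_n = X_n^2 − n is a martingale (since E[X_{n+1}^2 | F_n] = X_n^2 + 1). By OST (τ has finite mean in a bounded region), E[M_τ] = E[M_0] = X_0^2 − 0 = 10^2 = 100. Also E[M_τ] = E[X_τ^2] − E[τ]. The walk exits at 0 or 79, with P(hit 79 first) = 10/79, so E[X_τ^2] = 79^2 · 10/79 + 0 = 790. Thus E[τ] = E[X_τ^2] − E[M_τ] = 790 − 100 = 690 = 10(79 − 10) = 690.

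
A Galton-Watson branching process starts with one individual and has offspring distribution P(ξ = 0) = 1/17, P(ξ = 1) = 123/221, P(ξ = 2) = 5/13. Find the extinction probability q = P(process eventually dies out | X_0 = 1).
q = 13/85

The pgf is f(s) = 1/17 + 123/221·s + 5/13·s². The extinction probability q is the smallest fixed point of f in [0, 1]. Setting s = f(s):
  5/13·s² + (123/221 − 1)·s + 1/17 = 0
  5/13·s² − (1/17 + 5/13)·s + 1/17 = 0
which factors as (s − 1)·(5/13·s − 1/17) = 0, giving roots s = 1 and s = (1/17)/(5/13) = 13/85.
Mean offspring μ = 123/221 + 2·5/13 = 293/221 > 1 (supercritical), so q < 1. The extinction probability is the smaller root: q = (1/17)/(5/13) = 13/85.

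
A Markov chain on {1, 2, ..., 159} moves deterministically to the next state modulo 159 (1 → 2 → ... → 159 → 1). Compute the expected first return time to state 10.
E[T_10 | X_0 = 10] = 159

The chain cycles deterministically, so starting at state 10 it returns in exactly 159 steps. Equivalently, the stationary distribution is uniform π_j = 1/159 for every state j, so by Kac's formula E[T_10] = 1/π_10 = 159.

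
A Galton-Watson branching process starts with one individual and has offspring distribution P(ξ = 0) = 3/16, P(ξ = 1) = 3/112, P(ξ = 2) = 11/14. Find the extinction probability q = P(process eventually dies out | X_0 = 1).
q = 21/88

The pgf is f(s) = 3/16 + 3/112·s + 11/14·s². The extinction probability q is the smallest fixed point of f in [0, 1]. Setting s = f(s):
  11/14·s² + (3/112 − 1)·s + 3/16 = 0
  11/14·s² − (3/16 + 11/14)·s + 3/16 = 0
which factors as (s − 1)·(11/14·s − 3/16) = 0, giving roots s = 1 and s = (3/16)/(11/14) = 21/88.
Mean offspring μ = 3/112 + 2·11/14 = 179/112 > 1 (supercritical), so q < 1. The extinction probability is the smaller root: q = (3/16)/(11/14) = 21/88.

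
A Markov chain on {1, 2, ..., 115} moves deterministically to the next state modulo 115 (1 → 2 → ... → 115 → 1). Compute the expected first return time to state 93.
E[T_93 | X_0 = 93] = 115

The chain cycles deterministically, so starting at state 93 it returns in exactly 115 steps. Equivalently, the stationary distribution is uniform π_j = 1/115 for every state j, so by Kac's formula E[T_93] = 1/π_93 = 115.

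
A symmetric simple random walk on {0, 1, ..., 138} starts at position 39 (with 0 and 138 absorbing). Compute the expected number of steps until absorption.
E[τ | X_0 = 39] = 3861

Let v_k = E[τ | X_0 = k]. Boundary: v_0 = v_138 = 0. Recurrence: v_k = 1 + (v_{k-1} + v_{k+1})/2 for 1 ≤ k ≤ 137. The particular solution to v_k − (v_{k-1} + v_{k+1})/2 = 1 is v_k = −k^2. Adding homogeneous solution A + B k and matching boundaries gives v_k = k (138 − k). Substituting k = 39: v_39 = 39 · 99 = 3861.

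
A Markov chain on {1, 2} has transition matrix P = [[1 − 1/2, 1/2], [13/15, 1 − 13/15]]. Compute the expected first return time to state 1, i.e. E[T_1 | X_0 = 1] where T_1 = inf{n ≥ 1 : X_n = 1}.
E[T_1 | X_0 = 1] = 1/π_1 = 41/26

For an irreducible recurrent Markov chain with stationary distribution π, E[T_i | X_0 = i] = 1/π_i (Kac's formula). Here π_1 = (13/15)/(1/2 + 13/15) = (13/15)/(41/30) = 26/41, so E[T_1 | X_0 = 1] = 1/π_1 = (1/2 + 13/15)/(13/15) = (41/30)/(13/15) = 41/26.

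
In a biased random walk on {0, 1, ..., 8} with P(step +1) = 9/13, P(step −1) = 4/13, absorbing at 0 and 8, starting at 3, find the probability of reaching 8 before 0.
P(hit 8 before 0) = (1 − (4/9)^3) / (1 − (4/9)^8) = 7853517/8596237

Let u_k denote P(reach 8 before 0 | start at k). Boundary: u_0 = 0, u_8 = 1. Recurrence: u_k = 9/13·u_{k+1} + 4/13·u_{k-1} for 1 ≤ k ≤ 7. Try u_k = A + B·r^k with r = q/p = (4/13)/(9/13) = 4/9. Substitution satisfies the recurrence; boundary conditions give:
  u_k = (1 − r^k) / (1 − r^N) = (1 − (4/9)^3) / (1 − (4/9)^8) = 7853517/8596237.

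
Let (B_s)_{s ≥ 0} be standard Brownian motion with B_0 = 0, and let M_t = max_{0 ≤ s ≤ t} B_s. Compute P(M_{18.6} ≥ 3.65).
P(M_{18.6} ≥ 3.65) = 2·P(B_{18.6} ≥ 3.65) = 2(1 − Φ(3.65/√18.6)) ≈ 0.3974

By the reflection principle for Brownian motion, P(M_t ≥ a) = 2 · P(B_t ≥ a) for a ≥ 0. Since B_t ~ N(0, t), P(B_t ≥ 3.65) = 1 − Φ(3.65/√t) = 1 − Φ(3.65/√18.6) = 1 − Φ(0.8463). So
  P(M_{18.6} ≥ 3.65) = 2(1 − Φ(0.8463)) ≈ 0.3974.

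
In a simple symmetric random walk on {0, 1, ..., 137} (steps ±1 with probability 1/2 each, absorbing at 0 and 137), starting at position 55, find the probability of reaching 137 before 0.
P(hit 137 before 0) = 55/137

Let u_k = P(hit 137 before 0 | start at k). Then u_0 = 0, u_137 = 1, and u_k = u_{k-1}/2 + u_{k+1}/2 for 1 ≤ k ≤ 136. This harmonic recurrence is solved by u_k = k/137, giving u_55 = 55/137.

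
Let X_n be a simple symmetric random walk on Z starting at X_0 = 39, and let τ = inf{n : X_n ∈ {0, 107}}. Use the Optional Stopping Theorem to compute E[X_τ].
E[X_τ] = 39

X_n is a martingale and τ is a bounded-mean stopping time (indeed τ is finite a.s. with bounded expectation since the walk is in a bounded region). By the OST, E[X_τ] = E[X_0] = 39. Equivalently: E[X_τ] = 107 · P(hit 107 first) + 0 · P(hit 0 first) = 107 · (39/107) = 39.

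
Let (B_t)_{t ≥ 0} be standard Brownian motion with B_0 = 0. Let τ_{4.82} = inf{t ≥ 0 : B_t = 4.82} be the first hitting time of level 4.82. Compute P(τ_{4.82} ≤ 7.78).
P(τ_{4.82} ≤ 7.78) = 2(1 − Φ(4.82/√7.78)) = 2(1 − Φ(1.7281)) ≈ 0.0840

By the reflection principle for standard BM, P(τ_b ≤ t) = 2 · P(B_t ≥ b). Since B_t ~ N(0, t), P(B_t ≥ 4.82) = 1 − Φ(4.82/√t) = 1 − Φ(4.82/√7.78) = 1 − Φ(1.7281) ≈ 0.04199. Doubling: P(τ_{4.82} ≤ 7.78) ≈ 2 · 0.04199 = 0.08398 ≈ 0.0840.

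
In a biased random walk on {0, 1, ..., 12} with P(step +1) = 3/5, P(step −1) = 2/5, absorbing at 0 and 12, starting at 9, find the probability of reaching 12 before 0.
P(hit 12 before 0) = (1 − (2/3)^9) / (1 − (2/3)^12) = 27243/27755

Let u_k denote P(reach 12 before 0 | start at k). Boundary: u_0 = 0, u_12 = 1. Recurrence: u_k = 3/5·u_{k+1} + 2/5·u_{k-1} for 1 ≤ k ≤ 11. Try u_k = A + B·r^k with r = q/p = (2/5)/(3/5) = 2/3. Substitution satisfies the recurrence; boundary conditions give:
  u_k = (1 − r^k) / (1 − r^N) = (1 − (2/3)^9) / (1 − (2/3)^12) = 27243/27755.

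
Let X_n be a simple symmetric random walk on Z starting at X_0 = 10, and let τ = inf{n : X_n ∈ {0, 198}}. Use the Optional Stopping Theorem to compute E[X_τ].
E[X_τ] = 10

X_n is a martingale and τ is a bounded-mean stopping time (indeed τ is finite a.s. with bounded expectation since the walk is in a bounded region). By the OST, E[X_τ] = E[X_0] = 10. Equivalently: E[X_τ] = 198 · P(hit 198 first) + 0 · P(hit 0 first) = 198 · (10/198) = 10.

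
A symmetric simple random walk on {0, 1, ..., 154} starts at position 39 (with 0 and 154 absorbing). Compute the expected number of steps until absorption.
E[τ | X_0 = 39] = 4485

Let v_k = E[τ | X_0 = k]. Boundary: v_0 = v_154 = 0. Recurrence: v_k = 1 + (v_{k-1} + v_{k+1})/2 for 1 ≤ k ≤ 153. The particular solution to v_k − (v_{k-1} + v_{k+1})/2 = 1 is v_k = −k^2. Adding homogeneous solution A + B k and matching boundaries gives v_k = k (154 − k). Substituting k = 39: v_39 = 39 · 115 = 4485.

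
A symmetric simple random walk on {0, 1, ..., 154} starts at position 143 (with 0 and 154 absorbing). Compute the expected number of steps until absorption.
E[τ | X_0 = 143] = 1573

Let v_k = E[τ | X_0 = k]. Boundary: v_0 = v_154 = 0. Recurrence: v_k = 1 + (v_{k-1} + v_{k+1})/2 for 1 ≤ k ≤ 153. The particular solution to v_k − (v_{k-1} + v_{k+1})/2 = 1 is v_k = −k^2. Adding homogeneous solution A + B k and matching boundaries gives v_k = k (154 − k). Substituting k = 143: v_143 = 143 · 11 = 1573.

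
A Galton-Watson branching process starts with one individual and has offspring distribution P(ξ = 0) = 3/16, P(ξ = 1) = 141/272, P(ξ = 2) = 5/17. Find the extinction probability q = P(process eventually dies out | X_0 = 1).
q = 51/80

The pgf is f(s) = 3/16 + 141/272·s + 5/17·s². The extinction probability q is the smallest fixed point of f in [0, 1]. Setting s = f(s):
  5/17·s² + (141/272 − 1)·s + 3/16 = 0
  5/17·s² − (3/16 + 5/17)·s + 3/16 = 0
which factors as (s − 1)·(5/17·s − 3/16) = 0, giving roots s = 1 and s = (3/16)/(5/17) = 51/80.
Mean offspring μ = 141/272 + 2·5/17 = 301/272 > 1 (supercritical), so q < 1. The extinction probability is the smaller root: q = (3/16)/(5/17) = 51/80.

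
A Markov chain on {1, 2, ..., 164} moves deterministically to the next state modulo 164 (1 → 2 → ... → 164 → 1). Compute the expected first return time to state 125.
E[T_125 | X_0 = 125] = 164

The chain cycles deterministically, so starting at state 125 it returns in exactly 164 steps. Equivalently, the stationary distribution is uniform π_j = 1/164 for every state j, so by Kac's formula E[T_125] = 1/π_125 = 164.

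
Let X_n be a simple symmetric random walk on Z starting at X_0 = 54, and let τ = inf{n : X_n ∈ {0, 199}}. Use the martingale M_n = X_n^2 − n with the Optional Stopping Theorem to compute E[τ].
E[τ] = 7830

M_n = X_n^2 − n is a martingale (since E[X_{n+1}^2 | F_n] = X_n^2 + 1). By OST (τ has finite mean in a bounded region), E[M_τ] = E[M_0] = X_0^2 − 0 = 54^2 = 2916. Also E[M_τ] = E[X_τ^2] − E[τ]. The walk exits at 0 or 199, with P(hit 199 first) = 54/199, so E[X_τ^2] = 199^2 · 54/199 + 0 = 10746. Thus E[τ] = E[X_τ^2] − E[M_τ] = 10746 − 2916 = 7830 = 54(199 − 54) = 7830.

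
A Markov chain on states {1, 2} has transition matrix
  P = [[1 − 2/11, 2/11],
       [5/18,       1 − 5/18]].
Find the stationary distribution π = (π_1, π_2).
π_1 = 55/91, π_2 = 36/91

Solve πP = π with π_1 + π_2 = 1. From πP = π: π_1 · (1 − 2/11) + π_2 · 5/18 = π_1 ⇒ π_2 · 5/18 = π_1 · 2/11 ⇒ π_2/π_1 = (2/11)/(5/18) = 36/55. Together with π_1 + π_2 = 1:
  π_1 = (5/18)/(2/11 + 5/18) = (5/18)/(91/198) = 55/91,
  π_2 = (2/11)/(2/11 + 5/18) = (2/11)/(91/198) = 36/91.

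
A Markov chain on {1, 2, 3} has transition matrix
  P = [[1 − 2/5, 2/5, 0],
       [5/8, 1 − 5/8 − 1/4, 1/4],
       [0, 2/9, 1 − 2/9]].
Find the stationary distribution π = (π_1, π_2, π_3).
π = (25/59, 16/59, 18/59)

This is a birth-death chain on three states, which satisfies detailed balance: π_1 · P_{12} = π_2 · P_{21} and π_2 · P_{23} = π_3 · P_{32}.
From π_1 · 2/5 = π_2 · 5/8: π_2/π_1 = (2/5)/(5/8) = 16/25.
From π_2 · 1/4 = π_3 · 2/9: π_3/π_2 = (1/4)/(2/9) = 9/8.
Take π_1 proportional to 1; then unnormalized π = (1, 16/25, 18/25). Normalize by dividing by the sum 59/25:
  π = (25/59, 16/59, 18/59).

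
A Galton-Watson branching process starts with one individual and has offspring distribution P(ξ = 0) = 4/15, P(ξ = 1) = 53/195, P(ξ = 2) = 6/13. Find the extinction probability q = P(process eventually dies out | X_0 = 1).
q = 26/45

The pgf is f(s) = 4/15 + 53/195·s + 6/13·s². The extinction probability q is the smallest fixed point of f in [0, 1]. Setting s = f(s):
  6/13·s² + (53/195 − 1)·s + 4/15 = 0
  6/13·s² − (4/15 + 6/13)·s + 4/15 = 0
which factors as (s − 1)·(6/13·s − 4/15) = 0, giving roots s = 1 and s = (4/15)/(6/13) = 26/45.
Mean offspring μ = 53/195 + 2·6/13 = 233/195 > 1 (supercritical), so q < 1. The extinction probability is the smaller root: q = (4/15)/(6/13) = 26/45.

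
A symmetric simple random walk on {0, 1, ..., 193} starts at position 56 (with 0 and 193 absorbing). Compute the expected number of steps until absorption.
E[τ | X_0 = 56] = 7672

Let v_k = E[τ | X_0 = k]. Boundary: v_0 = v_193 = 0. Recurrence: v_k = 1 + (v_{k-1} + v_{k+1})/2 for 1 ≤ k ≤ 192. The particular solution to v_k − (v_{k-1} + v_{k+1})/2 = 1 is v_k = −k^2. Adding homogeneous solution A + B k and matching boundaries gives v_k = k (193 − k). Substituting k = 56: v_56 = 56 · 137 = 7672.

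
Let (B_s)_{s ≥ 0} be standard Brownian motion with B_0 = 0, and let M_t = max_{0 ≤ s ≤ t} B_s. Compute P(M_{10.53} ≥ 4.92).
P(M_{10.53} ≥ 4.92) = 2·P(B_{10.53} ≥ 4.92) = 2(1 − Φ(4.92/√10.53)) ≈ 0.1295

By the reflection principle for Brownian motion, P(M_t ≥ a) = 2 · P(B_t ≥ a) for a ≥ 0. Since B_t ~ N(0, t), P(B_t ≥ 4.92) = 1 − Φ(4.92/√t) = 1 − Φ(4.92/√10.53) = 1 − Φ(1.5162). So
  P(M_{10.53} ≥ 4.92) = 2(1 − Φ(1.5162)) ≈ 0.1295.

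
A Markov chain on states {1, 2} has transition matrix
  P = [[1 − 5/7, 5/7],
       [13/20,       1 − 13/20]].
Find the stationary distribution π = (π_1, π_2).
π_1 = 91/191, π_2 = 100/191

Solve πP = π with π_1 + π_2 = 1. From πP = π: π_1 · (1 − 5/7) + π_2 · 13/20 = π_1 ⇒ π_2 · 13/20 = π_1 · 5/7 ⇒ π_2/π_1 = (5/7)/(13/20) = 100/91. Together with π_1 + π_2 = 1:
  π_1 = (13/20)/(5/7 + 13/20) = (13/20)/(191/140) = 91/191,
  π_2 = (5/7)/(5/7 + 13/20) = (5/7)/(191/140) = 100/191.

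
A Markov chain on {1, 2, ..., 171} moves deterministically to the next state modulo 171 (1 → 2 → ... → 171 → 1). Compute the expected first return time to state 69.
E[T_69 | X_0 = 69] = 171

The chain cycles deterministically, so starting at state 69 it returns in exactly 171 steps. Equivalently, the stationary distribution is uniform π_j = 1/171 for every state j, so by Kac's formula E[T_69] = 1/π_69 = 171.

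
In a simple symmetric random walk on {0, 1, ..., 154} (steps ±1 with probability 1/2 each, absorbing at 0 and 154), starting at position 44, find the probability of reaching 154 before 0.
P(hit 154 before 0) = 44/154 = 2/7

Let u_k = P(hit 154 before 0 | start at k). Then u_0 = 0, u_154 = 1, and u_k = u_{k-1}/2 + u_{k+1}/2 for 1 ≤ k ≤ 153. This harmonic recurrence is solved by u_k = k/154, giving u_44 = 44/154 = 2/7.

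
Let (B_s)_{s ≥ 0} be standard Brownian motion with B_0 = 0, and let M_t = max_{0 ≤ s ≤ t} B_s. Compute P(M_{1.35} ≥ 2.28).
P(M_{1.35} ≥ 2.28) = 2·P(B_{1.35} ≥ 2.28) = 2(1 − Φ(2.28/√1.35)) ≈ 0.0497

By the reflection principle for Brownian motion, P(M_t ≥ a) = 2 · P(B_t ≥ a) for a ≥ 0. Since B_t ~ N(0, t), P(B_t ≥ 2.28) = 1 − Φ(2.28/√t) = 1 − Φ(2.28/√1.35) = 1 − Φ(1.9623). So
  P(M_{1.35} ≥ 2.28) = 2(1 − Φ(1.9623)) ≈ 0.0497.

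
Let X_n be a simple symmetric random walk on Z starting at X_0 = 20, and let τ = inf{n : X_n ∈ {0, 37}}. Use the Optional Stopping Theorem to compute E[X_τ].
E[X_τ] = 20

X_n is a martingale and τ is a bounded-mean stopping time (indeed τ is finite a.s. with bounded expectation since the walk is in a bounded region). By the OST, E[X_τ] = E[X_0] = 20. Equivalently: E[X_τ] = 37 · P(hit 37 first) + 0 · P(hit 0 first) = 37 · (20/37) = 20.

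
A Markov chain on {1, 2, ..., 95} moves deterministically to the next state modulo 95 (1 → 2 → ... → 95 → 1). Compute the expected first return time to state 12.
E[T_12 | X_0 = 12] = 95

The chain cycles deterministically, so starting at state 12 it returns in exactly 95 steps. Equivalently, the stationary distribution is uniform π_j = 1/95 for every state j, so by Kac's formula E[T_12] = 1/π_12 = 95.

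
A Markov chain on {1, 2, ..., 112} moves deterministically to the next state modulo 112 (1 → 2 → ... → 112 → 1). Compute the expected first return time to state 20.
E[T_20 | X_0 = 20] = 112

The chain cycles deterministically, so starting at state 20 it returns in exactly 112 steps. Equivalently, the stationary distribution is uniform π_j = 1/112 for every state j, so by Kac's formula E[T_20] = 1/π_20 = 112.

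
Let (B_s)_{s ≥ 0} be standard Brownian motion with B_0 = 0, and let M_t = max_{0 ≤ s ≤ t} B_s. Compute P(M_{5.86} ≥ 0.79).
P(M_{5.86} ≥ 0.79) = 2·P(B_{5.86} ≥ 0.79) = 2(1 − Φ(0.79/√5.86)) ≈ 0.7442

By the reflection principle for Brownian motion, P(M_t ≥ a) = 2 · P(B_t ≥ a) for a ≥ 0. Since B_t ~ N(0, t), P(B_t ≥ 0.79) = 1 − Φ(0.79/√t) = 1 − Φ(0.79/√5.86) = 1 − Φ(0.3263). So
  P(M_{5.86} ≥ 0.79) = 2(1 − Φ(0.3263)) ≈ 0.7442.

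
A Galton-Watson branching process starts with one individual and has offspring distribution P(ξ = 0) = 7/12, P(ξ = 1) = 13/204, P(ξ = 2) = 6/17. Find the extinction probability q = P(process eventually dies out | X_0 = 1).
q = 1

Mean offspring μ = 0·7/12 + 1·13/204 + 2·6/17 = 157/204 ≤ 1. For μ ≤ 1 with offspring not concentrated at 1, the Galton-Watson process goes extinct almost surely, so q = 1.
(Algebraic check: The pgf is f(s) = 7/12 + 13/204·s + 6/17·s². The extinction probability q is the smallest fixed point of f in [0, 1]. Setting s = f(s):
  6/17·s² + (13/204 − 1)·s + 7/12 = 0
  6/17·s² − (7/12 + 6/17)·s + 7/12 = 0
which factors as (s − 1)·(6/17·s − 7/12) = 0, giving roots s = 1 and s = (7/12)/(6/17) = 119/72. Since 119/72 ≥ 1, the smallest root in [0, 1] is s = 1.)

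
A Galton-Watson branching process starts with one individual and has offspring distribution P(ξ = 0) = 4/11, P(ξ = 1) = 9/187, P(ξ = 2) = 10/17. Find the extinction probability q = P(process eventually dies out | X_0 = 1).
q = 34/55

The pgf is f(s) = 4/11 + 9/187·s + 10/17·s². The extinction probability q is the smallest fixed point of f in [0, 1]. Setting s = f(s):
  10/17·s² + (9/187 − 1)·s + 4/11 = 0
  10/17·s² − (4/11 + 10/17)·s + 4/11 = 0
which factors as (s − 1)·(10/17·s − 4/11) = 0, giving roots s = 1 and s = (4/11)/(10/17) = 34/55.
Mean offspring μ = 9/187 + 2·10/17 = 229/187 > 1 (supercritical), so q < 1. The extinction probability is the smaller root: q = (4/11)/(10/17) = 34/55.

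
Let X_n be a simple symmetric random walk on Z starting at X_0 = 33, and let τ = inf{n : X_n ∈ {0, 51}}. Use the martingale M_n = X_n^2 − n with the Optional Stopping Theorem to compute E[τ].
E[τ] = 594

M_n = X_n^2 − n is a martingale (since E[X_{n+1}^2 | F_n] = X_n^2 + 1). By OST (τ has finite mean in a bounded region), E[M_τ] = E[M_0] = X_0^2 − 0 = 33^2 = 1089. Also E[M_τ] = E[X_τ^2] − E[τ]. The walk exits at 0 or 51, with P(hit 51 first) = 33/51, so E[X_τ^2] = 51^2 · 33/51 + 0 = 1683. Thus E[τ] = E[X_τ^2] − E[M_τ] = 1683 − 1089 = 594 = 33(51 − 33) = 594.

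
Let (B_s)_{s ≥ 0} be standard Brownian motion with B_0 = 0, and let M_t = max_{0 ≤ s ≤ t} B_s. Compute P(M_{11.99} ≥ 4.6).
P(M_{11.99} ≥ 4.6) = 2·P(B_{11.99} ≥ 4.6) = 2(1 − Φ(4.6/√11.99)) ≈ 0.1840

By the reflection principle for Brownian motion, P(M_t ≥ a) = 2 · P(B_t ≥ a) for a ≥ 0. Since B_t ~ N(0, t), P(B_t ≥ 4.6) = 1 − Φ(4.6/√t) = 1 − Φ(4.6/√11.99) = 1 − Φ(1.3285). So
  P(M_{11.99} ≥ 4.6) = 2(1 − Φ(1.3285)) ≈ 0.1840.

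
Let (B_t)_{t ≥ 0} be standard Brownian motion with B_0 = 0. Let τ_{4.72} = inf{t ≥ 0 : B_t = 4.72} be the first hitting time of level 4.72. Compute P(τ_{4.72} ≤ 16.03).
P(τ_{4.72} ≤ 16.03) = 2(1 − Φ(4.72/√16.03)) = 2(1 − Φ(1.1789)) ≈ 0.2384

By the reflection principle for standard BM, P(τ_b ≤ t) = 2 · P(B_t ≥ b). Since B_t ~ N(0, t), P(B_t ≥ 4.72) = 1 − Φ(4.72/√t) = 1 − Φ(4.72/√16.03) = 1 − Φ(1.1789) ≈ 0.11922. Doubling: P(τ_{4.72} ≤ 16.03) ≈ 2 · 0.11922 = 0.23844 ≈ 0.2384.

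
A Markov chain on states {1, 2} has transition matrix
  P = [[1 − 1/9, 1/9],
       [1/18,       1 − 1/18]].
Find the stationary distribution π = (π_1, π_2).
π_1 = 1/3, π_2 = 2/3

Solve πP = π with π_1 + π_2 = 1. From πP = π: π_1 · (1 − 1/9) + π_2 · 1/18 = π_1 ⇒ π_2 · 1/18 = π_1 · 1/9 ⇒ π_2/π_1 = (1/9)/(1/18) = 2. Together with π_1 + π_2 = 1:
  π_1 = (1/18)/(1/9 + 1/18) = (1/18)/(1/6) = 1/3,
  π_2 = (1/9)/(1/9 + 1/18) = (1/9)/(1/6) = 2/3.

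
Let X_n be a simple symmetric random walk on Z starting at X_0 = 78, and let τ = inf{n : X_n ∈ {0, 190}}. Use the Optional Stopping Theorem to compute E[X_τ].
E[X_τ] = 78

X_n is a martingale and τ is a bounded-mean stopping time (indeed τ is finite a.s. with bounded expectation since the walk is in a bounded region). By the OST, E[X_τ] = E[X_0] = 78. Equivalently: E[X_τ] = 190 · P(hit 190 first) + 0 · P(hit 0 first) = 190 · (78/190) = 78.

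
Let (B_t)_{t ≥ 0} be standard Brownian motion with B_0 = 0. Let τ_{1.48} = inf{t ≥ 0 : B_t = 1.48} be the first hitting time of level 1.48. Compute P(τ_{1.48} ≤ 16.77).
P(τ_{1.48} ≤ 16.77) = 2(1 − Φ(1.48/√16.77)) = 2(1 − Φ(0.3614)) ≈ 0.7178

By the reflection principle for standard BM, P(τ_b ≤ t) = 2 · P(B_t ≥ b). Since B_t ~ N(0, t), P(B_t ≥ 1.48) = 1 − Φ(1.48/√t) = 1 − Φ(1.48/√16.77) = 1 − Φ(0.3614) ≈ 0.35890. Doubling: P(τ_{1.48} ≤ 16.77) ≈ 2 · 0.35890 = 0.71780 ≈ 0.7178.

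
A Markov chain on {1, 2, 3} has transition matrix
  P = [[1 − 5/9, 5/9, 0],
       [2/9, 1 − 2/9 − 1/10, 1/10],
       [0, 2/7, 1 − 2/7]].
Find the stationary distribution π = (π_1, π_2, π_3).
π = (8/35, 4/7, 1/5)

This is a birth-death chain on three states, which satisfies detailed balance: π_1 · P_{12} = π_2 · P_{21} and π_2 · P_{23} = π_3 · P_{32}.
From π_1 · 5/9 = π_2 · 2/9: π_2/π_1 = (5/9)/(2/9) = 5/2.
From π_2 · 1/10 = π_3 · 2/7: π_3/π_2 = (1/10)/(2/7) = 7/20.
Take π_1 proportional to 1; then unnormalized π = (1, 5/2, 7/8). Normalize by dividing by the sum 35/8:
  π = (8/35, 4/7, 1/5).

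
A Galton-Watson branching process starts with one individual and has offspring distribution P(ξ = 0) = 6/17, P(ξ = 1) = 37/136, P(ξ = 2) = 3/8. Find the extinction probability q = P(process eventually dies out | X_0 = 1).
q = 16/17

The pgf is f(s) = 6/17 + 37/136·s + 3/8·s². The extinction probability q is the smallest fixed point of f in [0, 1]. Setting s = f(s):
  3/8·s² + (37/136 − 1)·s + 6/17 = 0
  3/8·s² − (6/17 + 3/8)·s + 6/17 = 0
which factors as (s − 1)·(3/8·s − 6/17) = 0, giving roots s = 1 and s = (6/17)/(3/8) = 16/17.
Mean offspring μ = 37/136 + 2·3/8 = 139/136 > 1 (supercritical), so q < 1. The extinction probability is the smaller root: q = (6/17)/(3/8) = 16/17.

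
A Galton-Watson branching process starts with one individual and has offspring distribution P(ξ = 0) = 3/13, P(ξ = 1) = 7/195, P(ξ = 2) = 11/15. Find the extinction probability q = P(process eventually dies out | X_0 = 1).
q = 45/143

The pgf is f(s) = 3/13 + 7/195·s + 11/15·s². The extinction probability q is the smallest fixed point of f in [0, 1]. Setting s = f(s):
  11/15·s² + (7/195 − 1)·s + 3/13 = 0
  11/15·s² − (3/13 + 11/15)·s + 3/13 = 0
which factors as (s − 1)·(11/15·s − 3/13) = 0, giving roots s = 1 and s = (3/13)/(11/15) = 45/143.
Mean offspring μ = 7/195 + 2·11/15 = 293/195 > 1 (supercritical), so q < 1. The extinction probability is the smaller root: q = (3/13)/(11/15) = 45/143.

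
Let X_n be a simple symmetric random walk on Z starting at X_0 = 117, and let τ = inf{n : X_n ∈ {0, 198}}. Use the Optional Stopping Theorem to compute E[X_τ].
E[X_τ] = 117

X_n is a martingale and τ is a bounded-mean stopping time (indeed τ is finite a.s. with bounded expectation since the walk is in a bounded region). By the OST, E[X_τ] = E[X_0] = 117. Equivalently: E[X_τ] = 198 · P(hit 198 first) + 0 · P(hit 0 first) = 198 · (117/198) = 117.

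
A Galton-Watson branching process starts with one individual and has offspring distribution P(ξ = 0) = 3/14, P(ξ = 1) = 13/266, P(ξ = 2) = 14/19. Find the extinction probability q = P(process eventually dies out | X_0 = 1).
q = 57/196

The pgf is f(s) = 3/14 + 13/266·s + 14/19·s². The extinction probability q is the smallest fixed point of f in [0, 1]. Setting s = f(s):
  14/19·s² + (13/266 − 1)·s + 3/14 = 0
  14/19·s² − (3/14 + 14/19)·s + 3/14 = 0
which factors as (s − 1)·(14/19·s − 3/14) = 0, giving roots s = 1 and s = (3/14)/(14/19) = 57/196.
Mean offspring μ = 13/266 + 2·14/19 = 405/266 > 1 (supercritical), so q < 1. The extinction probability is the smaller root: q = (3/14)/(14/19) = 57/196.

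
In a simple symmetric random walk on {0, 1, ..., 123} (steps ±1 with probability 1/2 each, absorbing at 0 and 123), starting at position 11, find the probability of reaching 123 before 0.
P(hit 123 before 0) = 11/123

Let u_k = P(hit 123 before 0 | start at k). Then u_0 = 0, u_123 = 1, and u_k = u_{k-1}/2 + u_{k+1}/2 for 1 ≤ k ≤ 122. This harmonic recurrence is solved by u_k = k/123, giving u_11 = 11/123.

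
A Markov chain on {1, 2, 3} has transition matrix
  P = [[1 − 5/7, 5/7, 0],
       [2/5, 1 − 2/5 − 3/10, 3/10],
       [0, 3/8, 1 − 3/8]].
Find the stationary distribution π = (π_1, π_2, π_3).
π = (14/59, 25/59, 20/59)

This is a birth-death chain on three states, which satisfies detailed balance: π_1 · P_{12} = π_2 · P_{21} and π_2 · P_{23} = π_3 · P_{32}.
From π_1 · 5/7 = π_2 · 2/5: π_2/π_1 = (5/7)/(2/5) = 25/14.
From π_2 · 3/10 = π_3 · 3/8: π_3/π_2 = (3/10)/(3/8) = 4/5.
Take π_1 proportional to 1; then unnormalized π = (1, 25/14, 10/7). Normalize by dividing by the sum 59/14:
  π = (14/59, 25/59, 20/59).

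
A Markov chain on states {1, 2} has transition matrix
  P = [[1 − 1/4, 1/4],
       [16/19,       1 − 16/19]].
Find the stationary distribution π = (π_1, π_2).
π_1 = 64/83, π_2 = 19/83

Solve πP = π with π_1 + π_2 = 1. From πP = π: π_1 · (1 − 1/4) + π_2 · 16/19 = π_1 ⇒ π_2 · 16/19 = π_1 · 1/4 ⇒ π_2/π_1 = (1/4)/(16/19) = 19/64. Together with π_1 + π_2 = 1:
  π_1 = (16/19)/(1/4 + 16/19) = (16/19)/(83/76) = 64/83,
  π_2 = (1/4)/(1/4 + 16/19) = (1/4)/(83/76) = 19/83.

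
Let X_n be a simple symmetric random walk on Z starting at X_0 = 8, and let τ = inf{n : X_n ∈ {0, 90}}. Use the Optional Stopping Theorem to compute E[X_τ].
E[X_τ] = 8

X_n is a martingale and τ is a bounded-mean stopping time (indeed τ is finite a.s. with bounded expectation since the walk is in a bounded region). By the OST, E[X_τ] = E[X_0] = 8. Equivalently: E[X_τ] = 90 · P(hit 90 first) + 0 · P(hit 0 first) = 90 · (8/90) = 8.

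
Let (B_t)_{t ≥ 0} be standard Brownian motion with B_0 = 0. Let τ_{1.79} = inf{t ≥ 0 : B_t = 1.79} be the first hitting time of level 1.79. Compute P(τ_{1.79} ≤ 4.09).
P(τ_{1.79} ≤ 4.09) = 2(1 − Φ(1.79/√4.09)) = 2(1 − Φ(0.8851)) ≈ 0.3761

By the reflection principle for standard BM, P(τ_b ≤ t) = 2 · P(B_t ≥ b). Since B_t ~ N(0, t), P(B_t ≥ 1.79) = 1 − Φ(1.79/√t) = 1 − Φ(1.79/√4.09) = 1 − Φ(0.8851) ≈ 0.18805. Doubling: P(τ_{1.79} ≤ 4.09) ≈ 2 · 0.18805 = 0.37610 ≈ 0.3761.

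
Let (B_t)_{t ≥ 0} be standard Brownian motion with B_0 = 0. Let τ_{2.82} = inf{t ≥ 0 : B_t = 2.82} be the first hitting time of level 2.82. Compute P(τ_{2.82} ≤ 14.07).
P(τ_{2.82} ≤ 14.07) = 2(1 − Φ(2.82/√14.07)) = 2(1 − Φ(0.7518)) ≈ 0.4522

By the reflection principle for standard BM, P(τ_b ≤ t) = 2 · P(B_t ≥ b). Since B_t ~ N(0, t), P(B_t ≥ 2.82) = 1 − Φ(2.82/√t) = 1 − Φ(2.82/√14.07) = 1 − Φ(0.7518) ≈ 0.22609. Doubling: P(τ_{2.82} ≤ 14.07) ≈ 2 · 0.22609 = 0.45218 ≈ 0.4522.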